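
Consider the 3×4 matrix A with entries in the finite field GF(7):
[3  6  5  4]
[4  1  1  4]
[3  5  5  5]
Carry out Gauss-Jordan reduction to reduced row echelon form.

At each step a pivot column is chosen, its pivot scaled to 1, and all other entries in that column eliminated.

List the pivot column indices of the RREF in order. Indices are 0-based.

pivot columns: 0, 1, 2

step 1: normalize row 0 (÷3) = (1, 2, 4, 6)
  row 1: subtract 4×row0 = (0, 0, 6, 1)
  row 2: subtract 3×row0 = (0, 6, 0, 1)
step 2: exchange rows 1,2
step 2: normalize row 1 (÷6) = (0, 1, 0, 6)
  row 0: subtract 2×row1 = (1, 0, 4, 1)
step 3: normalize row 2 (÷6) = (0, 0, 1, 6)
  row 0: subtract 4×row2 = (1, 0, 0, 5)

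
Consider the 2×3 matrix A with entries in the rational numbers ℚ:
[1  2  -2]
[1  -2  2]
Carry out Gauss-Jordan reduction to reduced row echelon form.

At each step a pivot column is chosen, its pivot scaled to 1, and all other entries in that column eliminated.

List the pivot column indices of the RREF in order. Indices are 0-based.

step 1: normalize row 0 (÷1) = (1, 2, -2)
  row 1: subtract 1×row0 = (0, -4, 4)
step 2: normalize row 1 (÷-4) = (0, 1, -1)
  row 0: subtract 2×row1 = (1, 0, 0)

pivot columns: 0, 1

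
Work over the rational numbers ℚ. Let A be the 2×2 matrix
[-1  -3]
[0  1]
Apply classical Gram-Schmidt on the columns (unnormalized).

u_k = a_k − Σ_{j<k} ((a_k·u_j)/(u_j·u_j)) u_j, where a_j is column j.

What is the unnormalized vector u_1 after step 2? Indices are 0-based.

Step 1: u_0 = a_0 = (-1, 0).
Step 2: u_1 = a_1 − (3)·u_0 = (0, 1).

u_1 = (0, 1)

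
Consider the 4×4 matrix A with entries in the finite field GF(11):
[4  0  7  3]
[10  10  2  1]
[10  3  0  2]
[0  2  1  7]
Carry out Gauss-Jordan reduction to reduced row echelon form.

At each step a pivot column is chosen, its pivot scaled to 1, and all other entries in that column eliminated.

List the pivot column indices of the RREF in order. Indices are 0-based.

step 1: normalize row 0 (÷4) = (1, 0, 10, 9)
  row 1: subtract 10×row0 = (0, 10, 1, 10)
  row 2: subtract 10×row0 = (0, 3, 10, 0)
step 2: normalize row 1 (÷10) = (0, 1, 10, 1)
  row 2: subtract 3×row1 = (0, 0, 2, 8)
  row 3: subtract 2×row1 = (0, 0, 3, 5)
step 3: normalize row 2 (÷2) = (0, 0, 1, 4)
  row 0: subtract 10×row2 = (1, 0, 0, 2)
  row 1: subtract 10×row2 = (0, 1, 0, 5)
  row 3: subtract 3×row2 = (0, 0, 0, 4)
step 4: normalize row 3 (÷4) = (0, 0, 0, 1)
  row 0: subtract 2×row3 = (1, 0, 0, 0)
  row 1: subtract 5×row3 = (0, 1, 0, 0)
  row 2: subtract 4×row3 = (0, 0, 1, 0)

pivot columns: 0, 1, 2, 3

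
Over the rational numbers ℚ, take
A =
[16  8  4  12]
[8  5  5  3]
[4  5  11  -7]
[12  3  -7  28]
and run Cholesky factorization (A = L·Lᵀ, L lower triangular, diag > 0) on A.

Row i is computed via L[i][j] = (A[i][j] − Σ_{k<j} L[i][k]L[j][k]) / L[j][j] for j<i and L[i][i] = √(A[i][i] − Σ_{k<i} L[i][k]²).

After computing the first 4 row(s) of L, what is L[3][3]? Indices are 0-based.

L[3][3] = 3

Step 1: L[0][0] = √(16) = 4.
  L[1][0] = (8) / L[0][0] = 2.
Step 2: L[1][1] = √(1) = 1.
  L[2][0] = (4) / L[0][0] = 1.
  L[2][1] = (3) / L[1][1] = 3.
Step 3: L[2][2] = √(1) = 1.
  L[3][0] = (12) / L[0][0] = 3.
  L[3][1] = (-3) / L[1][1] = -3.
  L[3][2] = (-1) / L[2][2] = -1.
Step 4: L[3][3] = √(9) = 3.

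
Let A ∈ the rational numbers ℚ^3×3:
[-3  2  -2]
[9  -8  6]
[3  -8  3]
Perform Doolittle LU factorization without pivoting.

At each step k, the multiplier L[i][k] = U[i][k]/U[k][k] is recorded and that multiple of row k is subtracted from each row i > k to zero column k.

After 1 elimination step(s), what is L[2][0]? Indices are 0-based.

[col 0] pivot -3
  R1 -= -3*R0 → (0, -2, 0)  (L[1][0] := -3)
  R2 -= -1*R0 → (0, -6, 1)  (L[2][0] := -1)

L[2][0] = -1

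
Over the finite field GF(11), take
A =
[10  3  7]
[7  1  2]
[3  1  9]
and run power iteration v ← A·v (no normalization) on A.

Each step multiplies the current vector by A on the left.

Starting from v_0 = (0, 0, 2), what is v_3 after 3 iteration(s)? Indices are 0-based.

v_0 = (0, 0, 2).
v_1 = A·v_0 = (3, 4, 7).
v_2 = A·v_1 = (3, 6, 10).
v_3 = A·v_2 = (8, 3, 6).

v_3 = (8, 3, 6)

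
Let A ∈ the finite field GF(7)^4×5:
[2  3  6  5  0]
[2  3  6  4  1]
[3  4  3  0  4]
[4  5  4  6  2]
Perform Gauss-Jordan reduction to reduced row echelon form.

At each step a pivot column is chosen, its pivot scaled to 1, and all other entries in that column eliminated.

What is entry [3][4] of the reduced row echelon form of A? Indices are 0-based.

pivot(0,0)=2: scale R0 → (1, 5, 3, 6, 0)
  clear (1,0): R1 −= (2)R0 → (0, 0, 0, 6, 1)
  clear (2,0): R2 −= (3)R0 → (0, 3, 1, 3, 4)
  clear (3,0): R3 −= (4)R0 → (0, 6, 6, 3, 2)
pivot(1,1): swap R1↔R2
pivot(1,1)=3: scale R1 → (0, 1, 5, 1, 6)
  clear (0,1): R0 −= (5)R1 → (1, 0, 6, 1, 5)
  clear (3,1): R3 −= (6)R1 → (0, 0, 4, 4, 1)
pivot(2,2): swap R2↔R3
pivot(2,2)=4: scale R2 → (0, 0, 1, 1, 2)
  clear (0,2): R0 −= (6)R2 → (1, 0, 0, 2, 0)
  clear (1,2): R1 −= (5)R2 → (0, 1, 0, 3, 3)
pivot(3,3)=6: scale R3 → (0, 0, 0, 1, 6)
  clear (0,3): R0 −= (2)R3 → (1, 0, 0, 0, 2)
  clear (1,3): R1 −= (3)R3 → (0, 1, 0, 0, 6)
  clear (2,3): R2 −= (1)R3 → (0, 0, 1, 0, 3)

M[3][4] = 6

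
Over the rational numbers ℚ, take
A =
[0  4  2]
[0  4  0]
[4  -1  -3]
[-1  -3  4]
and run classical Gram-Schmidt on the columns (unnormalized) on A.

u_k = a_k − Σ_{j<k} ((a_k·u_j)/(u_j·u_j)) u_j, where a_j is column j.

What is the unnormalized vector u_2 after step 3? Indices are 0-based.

u_2 = (1558/713, 132/713, 520/713, 2080/713)

Step 1: u_0 = a_0 = (0, 0, 4, -1).
Step 2: u_1 = a_1 − (-1/17)·u_0 = (4, 4, -13/17, -52/17).
Step 3: u_2 = a_2 − (-16/17)·u_0 − (-33/713)·u_1 = (1558/713, 132/713, 520/713, 2080/713).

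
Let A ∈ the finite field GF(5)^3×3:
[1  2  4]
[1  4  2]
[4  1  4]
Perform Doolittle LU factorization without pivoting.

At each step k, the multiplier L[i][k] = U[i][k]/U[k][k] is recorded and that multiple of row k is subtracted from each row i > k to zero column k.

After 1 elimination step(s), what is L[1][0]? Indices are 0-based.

Step 1: pivot at (0,0) is 1.
  row1 ← row1 − (1)·row0  ⇒  L[1][0]=1, U row1=(0, 2, 3)
  row2 ← row2 − (4)·row0  ⇒  L[2][0]=4, U row2=(0, 3, 3)

L[1][0] = 1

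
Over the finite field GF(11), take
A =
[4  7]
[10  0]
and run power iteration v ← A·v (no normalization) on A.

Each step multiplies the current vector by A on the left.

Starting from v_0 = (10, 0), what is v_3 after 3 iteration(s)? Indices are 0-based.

v_0 = (10, 0).
v_1 = A·v_0 = (7, 1).
v_2 = A·v_1 = (2, 4).
v_3 = A·v_2 = (3, 9).

v_3 = (3, 9)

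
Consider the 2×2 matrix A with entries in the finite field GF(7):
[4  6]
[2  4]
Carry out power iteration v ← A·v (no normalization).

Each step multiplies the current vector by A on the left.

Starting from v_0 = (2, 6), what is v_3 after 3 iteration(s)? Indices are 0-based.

v_0 = (2, 6).
v_1 = A·v_0 = (2, 0).
v_2 = A·v_1 = (1, 4).
v_3 = A·v_2 = (0, 4).

v_3 = (0, 4)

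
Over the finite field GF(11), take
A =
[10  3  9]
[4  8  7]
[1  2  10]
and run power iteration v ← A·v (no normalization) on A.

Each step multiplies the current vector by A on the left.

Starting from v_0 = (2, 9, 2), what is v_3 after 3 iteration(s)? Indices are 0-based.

v_3 = (2, 0, 0)

v_0 = (2, 9, 2).
v_1 = A·v_0 = (10, 6, 7).
v_2 = A·v_1 = (5, 5, 4).
v_3 = A·v_2 = (2, 0, 0).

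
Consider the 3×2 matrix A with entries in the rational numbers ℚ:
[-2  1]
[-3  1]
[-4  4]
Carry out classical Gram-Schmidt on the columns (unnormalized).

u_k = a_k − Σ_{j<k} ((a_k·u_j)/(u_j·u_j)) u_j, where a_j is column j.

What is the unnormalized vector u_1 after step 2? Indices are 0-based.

Step 1: u_0 = a_0 = (-2, -3, -4).
Step 2: u_1 = a_1 − (-21/29)·u_0 = (-13/29, -34/29, 32/29).

u_1 = (-13/29, -34/29, 32/29)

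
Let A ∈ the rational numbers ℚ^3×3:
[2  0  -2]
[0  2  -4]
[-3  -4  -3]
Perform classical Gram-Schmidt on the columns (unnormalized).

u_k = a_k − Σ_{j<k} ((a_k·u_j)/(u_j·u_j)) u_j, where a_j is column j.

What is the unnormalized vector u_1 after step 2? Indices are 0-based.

Step 1: u_0 = a_0 = (2, 0, -3).
Step 2: u_1 = a_1 − (12/13)·u_0 = (-24/13, 2, -16/13).

u_1 = (-24/13, 2, -16/13)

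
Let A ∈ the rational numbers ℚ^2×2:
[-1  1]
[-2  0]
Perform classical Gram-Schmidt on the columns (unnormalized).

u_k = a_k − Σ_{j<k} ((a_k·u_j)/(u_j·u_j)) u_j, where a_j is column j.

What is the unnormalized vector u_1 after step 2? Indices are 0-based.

Step 1: u_0 = a_0 = (-1, -2).
Step 2: u_1 = a_1 − (-1/5)·u_0 = (4/5, -2/5).

u_1 = (4/5, -2/5)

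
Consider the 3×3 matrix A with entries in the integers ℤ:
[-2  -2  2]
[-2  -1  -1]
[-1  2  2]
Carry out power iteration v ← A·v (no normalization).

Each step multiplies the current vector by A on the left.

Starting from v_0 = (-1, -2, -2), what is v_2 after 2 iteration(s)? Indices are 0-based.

v_0 = (-1, -2, -2).
v_1 = A·v_0 = (2, 6, -7).
v_2 = A·v_1 = (-30, -3, -4).

v_2 = (-30, -3, -4)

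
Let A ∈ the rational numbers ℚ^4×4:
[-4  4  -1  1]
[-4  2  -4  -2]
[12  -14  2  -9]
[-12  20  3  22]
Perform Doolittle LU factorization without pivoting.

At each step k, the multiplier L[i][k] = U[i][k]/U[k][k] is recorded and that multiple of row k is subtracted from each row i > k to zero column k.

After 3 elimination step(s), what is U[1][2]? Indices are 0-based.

U[1][2] = -3

Step 1: pivot at (0,0) is -4.
  row1 ← row1 − (1)·row0  ⇒  L[1][0]=1, U row1=(0, -2, -3, -3)
  row2 ← row2 − (-3)·row0  ⇒  L[2][0]=-3, U row2=(0, -2, -1, -6)
  row3 ← row3 − (3)·row0  ⇒  L[3][0]=3, U row3=(0, 8, 6, 19)
Step 2: pivot at (1,1) is -2.
  row2 ← row2 − (1)·row1  ⇒  L[2][1]=1, U row2=(0, 0, 2, -3)
  row3 ← row3 − (-4)·row1  ⇒  L[3][1]=-4, U row3=(0, 0, -6, 7)
Step 3: pivot at (2,2) is 2.
  row3 ← row3 − (-3)·row2  ⇒  L[3][2]=-3, U row3=(0, 0, 0, -2)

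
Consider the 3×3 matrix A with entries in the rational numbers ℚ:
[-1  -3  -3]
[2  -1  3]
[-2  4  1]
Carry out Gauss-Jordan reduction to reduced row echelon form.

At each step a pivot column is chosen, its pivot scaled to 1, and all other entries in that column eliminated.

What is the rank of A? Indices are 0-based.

step 1: normalize row 0 (÷-1) = (1, 3, 3)
  row 1: subtract 2×row0 = (0, -7, -3)
  row 2: subtract -2×row0 = (0, 10, 7)
step 2: normalize row 1 (÷-7) = (0, 1, 3/7)
  row 0: subtract 3×row1 = (1, 0, 12/7)
  row 2: subtract 10×row1 = (0, 0, 19/7)
step 3: normalize row 2 (÷19/7) = (0, 0, 1)
  row 0: subtract 12/7×row2 = (1, 0, 0)
  row 1: subtract 3/7×row2 = (0, 1, 0)

rank = 3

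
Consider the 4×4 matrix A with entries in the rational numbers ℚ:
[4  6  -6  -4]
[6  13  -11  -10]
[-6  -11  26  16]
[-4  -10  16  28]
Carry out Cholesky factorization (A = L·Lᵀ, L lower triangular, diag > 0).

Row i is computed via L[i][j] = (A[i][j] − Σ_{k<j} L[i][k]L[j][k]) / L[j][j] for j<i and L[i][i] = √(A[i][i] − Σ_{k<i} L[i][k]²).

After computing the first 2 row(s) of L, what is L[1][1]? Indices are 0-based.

Step 1: L[0][0] = √(4) = 2.
  L[1][0] = (6) / L[0][0] = 3.
Step 2: L[1][1] = √(4) = 2.

L[1][1] = 2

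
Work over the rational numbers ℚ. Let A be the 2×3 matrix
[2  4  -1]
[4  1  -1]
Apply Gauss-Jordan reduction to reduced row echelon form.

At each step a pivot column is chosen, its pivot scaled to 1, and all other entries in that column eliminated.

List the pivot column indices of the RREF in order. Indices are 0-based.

pivot(0,0)=2: scale R0 → (1, 2, -1/2)
  clear (1,0): R1 −= (4)R0 → (0, -7, 1)
pivot(1,1)=-7: scale R1 → (0, 1, -1/7)
  clear (0,1): R0 −= (2)R1 → (1, 0, -3/14)

pivot columns: 0, 1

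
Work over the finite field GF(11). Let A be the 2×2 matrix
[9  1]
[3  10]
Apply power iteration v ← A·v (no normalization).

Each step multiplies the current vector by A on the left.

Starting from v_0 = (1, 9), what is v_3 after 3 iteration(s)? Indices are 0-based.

v_0 = (1, 9).
v_1 = A·v_0 = (7, 5).
v_2 = A·v_1 = (2, 5).
v_3 = A·v_2 = (1, 1).

v_3 = (1, 1)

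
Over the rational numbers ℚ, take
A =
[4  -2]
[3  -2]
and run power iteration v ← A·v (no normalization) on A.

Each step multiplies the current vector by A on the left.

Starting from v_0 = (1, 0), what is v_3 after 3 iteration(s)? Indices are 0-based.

v_3 = (28, 18)

v_0 = (1, 0).
v_1 = A·v_0 = (4, 3).
v_2 = A·v_1 = (10, 6).
v_3 = A·v_2 = (28, 18).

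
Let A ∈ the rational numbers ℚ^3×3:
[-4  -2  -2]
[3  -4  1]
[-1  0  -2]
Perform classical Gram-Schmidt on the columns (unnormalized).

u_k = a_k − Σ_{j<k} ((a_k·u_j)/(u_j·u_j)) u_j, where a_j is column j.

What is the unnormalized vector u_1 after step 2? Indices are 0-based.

u_1 = (-34/13, -46/13, -2/13)

Step 1: u_0 = a_0 = (-4, 3, -1).
Step 2: u_1 = a_1 − (-2/13)·u_0 = (-34/13, -46/13, -2/13).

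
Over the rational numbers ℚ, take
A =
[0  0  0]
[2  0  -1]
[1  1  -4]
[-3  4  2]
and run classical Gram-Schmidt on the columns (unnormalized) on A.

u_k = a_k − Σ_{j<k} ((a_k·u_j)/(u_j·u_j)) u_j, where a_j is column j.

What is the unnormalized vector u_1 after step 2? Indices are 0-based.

Step 1: u_0 = a_0 = (0, 2, 1, -3).
Step 2: u_1 = a_1 − (-11/14)·u_0 = (0, 11/7, 25/14, 23/14).

u_1 = (0, 11/7, 25/14, 23/14)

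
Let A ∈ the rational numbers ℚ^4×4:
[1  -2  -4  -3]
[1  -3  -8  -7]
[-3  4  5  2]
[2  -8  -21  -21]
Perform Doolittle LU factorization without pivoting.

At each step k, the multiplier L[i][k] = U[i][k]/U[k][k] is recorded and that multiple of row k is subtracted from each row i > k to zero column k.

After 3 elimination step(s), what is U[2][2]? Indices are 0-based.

U[2][2] = 1

Step 1: pivot at (0,0) is 1.
  row1 ← row1 − (1)·row0  ⇒  L[1][0]=1, U row1=(0, -1, -4, -4)
  row2 ← row2 − (-3)·row0  ⇒  L[2][0]=-3, U row2=(0, -2, -7, -7)
  row3 ← row3 − (2)·row0  ⇒  L[3][0]=2, U row3=(0, -4, -13, -15)
Step 2: pivot at (1,1) is -1.
  row2 ← row2 − (2)·row1  ⇒  L[2][1]=2, U row2=(0, 0, 1, 1)
  row3 ← row3 − (4)·row1  ⇒  L[3][1]=4, U row3=(0, 0, 3, 1)
Step 3: pivot at (2,2) is 1.
  row3 ← row3 − (3)·row2  ⇒  L[3][2]=3, U row3=(0, 0, 0, -2)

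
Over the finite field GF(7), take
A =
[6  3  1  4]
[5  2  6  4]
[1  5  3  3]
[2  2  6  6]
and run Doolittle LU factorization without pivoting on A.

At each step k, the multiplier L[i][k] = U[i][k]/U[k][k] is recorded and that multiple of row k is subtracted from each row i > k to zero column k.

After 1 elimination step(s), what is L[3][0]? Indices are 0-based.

L[3][0] = 5

[col 0] pivot 6
  R1 -= 2*R0 → (0, 3, 4, 3)  (L[1][0] := 2)
  R2 -= 6*R0 → (0, 1, 4, 0)  (L[2][0] := 6)
  R3 -= 5*R0 → (0, 1, 1, 0)  (L[3][0] := 5)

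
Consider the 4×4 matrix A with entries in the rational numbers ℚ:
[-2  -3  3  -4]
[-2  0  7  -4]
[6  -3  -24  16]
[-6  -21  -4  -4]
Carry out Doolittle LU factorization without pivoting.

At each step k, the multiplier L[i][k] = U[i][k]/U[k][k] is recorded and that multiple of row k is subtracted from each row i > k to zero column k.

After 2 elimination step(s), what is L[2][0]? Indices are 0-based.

L[2][0] = -3

[col 0] pivot -2
  R1 -= 1*R0 → (0, 3, 4, 0)  (L[1][0] := 1)
  R2 -= -3*R0 → (0, -12, -15, 4)  (L[2][0] := -3)
  R3 -= 3*R0 → (0, -12, -13, 8)  (L[3][0] := 3)
[col 1] pivot 3
  R2 -= -4*R1 → (0, 0, 1, 4)  (L[2][1] := -4)
  R3 -= -4*R1 → (0, 0, 3, 8)  (L[3][1] := -4)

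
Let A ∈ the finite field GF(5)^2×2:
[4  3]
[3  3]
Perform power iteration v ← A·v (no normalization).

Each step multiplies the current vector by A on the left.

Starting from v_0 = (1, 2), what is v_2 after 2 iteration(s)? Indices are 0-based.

v_2 = (2, 2)

v_0 = (1, 2).
v_1 = A·v_0 = (0, 4).
v_2 = A·v_1 = (2, 2).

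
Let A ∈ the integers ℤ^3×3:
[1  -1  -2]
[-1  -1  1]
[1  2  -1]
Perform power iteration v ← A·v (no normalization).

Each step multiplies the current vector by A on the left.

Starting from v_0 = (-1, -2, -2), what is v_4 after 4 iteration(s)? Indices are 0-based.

v_0 = (-1, -2, -2).
v_1 = A·v_0 = (5, 1, -3).
v_2 = A·v_1 = (10, -9, 10).
v_3 = A·v_2 = (-1, 9, -18).
v_4 = A·v_3 = (26, -26, 35).

v_4 = (26, -26, 35)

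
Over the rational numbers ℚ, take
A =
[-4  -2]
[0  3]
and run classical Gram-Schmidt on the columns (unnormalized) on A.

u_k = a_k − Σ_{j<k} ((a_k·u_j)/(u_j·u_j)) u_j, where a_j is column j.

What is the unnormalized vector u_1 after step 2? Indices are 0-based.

Step 1: u_0 = a_0 = (-4, 0).
Step 2: u_1 = a_1 − (1/2)·u_0 = (0, 3).

u_1 = (0, 3)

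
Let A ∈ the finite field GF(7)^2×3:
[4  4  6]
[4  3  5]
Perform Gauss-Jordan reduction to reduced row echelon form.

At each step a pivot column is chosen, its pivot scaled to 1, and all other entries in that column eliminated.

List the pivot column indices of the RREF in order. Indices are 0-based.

step 1: normalize row 0 (÷4) = (1, 1, 5)
  row 1: subtract 4×row0 = (0, 6, 6)
step 2: normalize row 1 (÷6) = (0, 1, 1)
  row 0: subtract 1×row1 = (1, 0, 4)

pivot columns: 0, 1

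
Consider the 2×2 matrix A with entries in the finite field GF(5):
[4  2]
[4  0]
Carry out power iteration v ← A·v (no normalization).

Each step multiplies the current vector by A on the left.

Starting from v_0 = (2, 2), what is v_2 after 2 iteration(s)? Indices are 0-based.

v_0 = (2, 2).
v_1 = A·v_0 = (2, 3).
v_2 = A·v_1 = (4, 3).

v_2 = (4, 3)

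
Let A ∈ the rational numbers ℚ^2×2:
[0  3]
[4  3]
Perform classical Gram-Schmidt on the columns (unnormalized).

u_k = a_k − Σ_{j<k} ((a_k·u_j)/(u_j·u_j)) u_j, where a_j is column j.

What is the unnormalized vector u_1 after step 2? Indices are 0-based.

u_1 = (3, 0)

Step 1: u_0 = a_0 = (0, 4).
Step 2: u_1 = a_1 − (3/4)·u_0 = (3, 0).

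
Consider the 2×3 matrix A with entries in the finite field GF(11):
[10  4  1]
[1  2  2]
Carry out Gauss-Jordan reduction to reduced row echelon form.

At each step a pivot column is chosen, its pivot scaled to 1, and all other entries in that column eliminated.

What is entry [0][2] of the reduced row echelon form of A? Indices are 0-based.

M[0][2] = 1

pivot(0,0)=10: scale R0 → (1, 7, 10)
  clear (1,0): R1 −= (1)R0 → (0, 6, 3)
pivot(1,1)=6: scale R1 → (0, 1, 6)
  clear (0,1): R0 −= (7)R1 → (1, 0, 1)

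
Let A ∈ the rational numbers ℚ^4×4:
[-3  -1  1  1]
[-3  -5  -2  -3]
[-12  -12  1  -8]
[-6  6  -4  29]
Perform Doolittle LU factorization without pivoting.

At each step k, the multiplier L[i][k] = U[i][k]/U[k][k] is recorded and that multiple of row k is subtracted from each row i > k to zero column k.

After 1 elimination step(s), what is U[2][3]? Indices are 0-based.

Step 1: pivot at (0,0) is -3.
  row1 ← row1 − (1)·row0  ⇒  L[1][0]=1, U row1=(0, -4, -3, -4)
  row2 ← row2 − (4)·row0  ⇒  L[2][0]=4, U row2=(0, -8, -3, -12)
  row3 ← row3 − (2)·row0  ⇒  L[3][0]=2, U row3=(0, 8, -6, 27)

U[2][3] = -12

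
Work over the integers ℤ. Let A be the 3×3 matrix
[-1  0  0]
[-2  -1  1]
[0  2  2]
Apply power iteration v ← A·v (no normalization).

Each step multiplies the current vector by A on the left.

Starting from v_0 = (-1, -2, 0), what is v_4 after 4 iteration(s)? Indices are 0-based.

v_0 = (-1, -2, 0).
v_1 = A·v_0 = (1, 4, -4).
v_2 = A·v_1 = (-1, -10, 0).
v_3 = A·v_2 = (1, 12, -20).
v_4 = A·v_3 = (-1, -34, -16).

v_4 = (-1, -34, -16)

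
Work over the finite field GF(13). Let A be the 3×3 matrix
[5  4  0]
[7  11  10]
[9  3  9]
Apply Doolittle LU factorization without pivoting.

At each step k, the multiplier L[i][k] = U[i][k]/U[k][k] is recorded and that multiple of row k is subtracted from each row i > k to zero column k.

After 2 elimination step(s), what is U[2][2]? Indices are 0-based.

[col 0] pivot 5
  R1 -= 4*R0 → (0, 8, 10)  (L[1][0] := 4)
  R2 -= 7*R0 → (0, 1, 9)  (L[2][0] := 7)
[col 1] pivot 8
  R2 -= 5*R1 → (0, 0, 11)  (L[2][1] := 5)

U[2][2] = 11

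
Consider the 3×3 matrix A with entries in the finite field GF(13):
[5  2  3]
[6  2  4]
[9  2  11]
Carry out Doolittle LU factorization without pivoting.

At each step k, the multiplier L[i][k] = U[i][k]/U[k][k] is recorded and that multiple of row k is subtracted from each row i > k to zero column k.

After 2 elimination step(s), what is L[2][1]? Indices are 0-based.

k=0: U[0][0]=5
  eliminate (1,0): mult=9, new row 1: (0, 10, 3); set L[1][0]=9
  eliminate (2,0): mult=7, new row 2: (0, 1, 3); set L[2][0]=7
k=1: U[1][1]=10
  eliminate (2,1): mult=4, new row 2: (0, 0, 4); set L[2][1]=4

L[2][1] = 4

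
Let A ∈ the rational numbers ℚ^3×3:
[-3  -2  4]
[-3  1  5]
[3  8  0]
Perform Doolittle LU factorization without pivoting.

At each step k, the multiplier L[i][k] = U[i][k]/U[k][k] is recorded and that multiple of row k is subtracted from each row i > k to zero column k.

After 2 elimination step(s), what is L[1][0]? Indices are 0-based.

L[1][0] = 1

k=0: U[0][0]=-3
  eliminate (1,0): mult=1, new row 1: (0, 3, 1); set L[1][0]=1
  eliminate (2,0): mult=-1, new row 2: (0, 6, 4); set L[2][0]=-1
k=1: U[1][1]=3
  eliminate (2,1): mult=2, new row 2: (0, 0, 2); set L[2][1]=2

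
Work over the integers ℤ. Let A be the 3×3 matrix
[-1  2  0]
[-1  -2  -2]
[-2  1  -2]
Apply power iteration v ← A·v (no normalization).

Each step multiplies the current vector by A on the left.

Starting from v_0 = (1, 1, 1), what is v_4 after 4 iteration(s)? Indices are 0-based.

v_4 = (-75, -85, -177)

v_0 = (1, 1, 1).
v_1 = A·v_0 = (1, -5, -3).
v_2 = A·v_1 = (-11, 15, -1).
v_3 = A·v_2 = (41, -17, 39).
v_4 = A·v_3 = (-75, -85, -177).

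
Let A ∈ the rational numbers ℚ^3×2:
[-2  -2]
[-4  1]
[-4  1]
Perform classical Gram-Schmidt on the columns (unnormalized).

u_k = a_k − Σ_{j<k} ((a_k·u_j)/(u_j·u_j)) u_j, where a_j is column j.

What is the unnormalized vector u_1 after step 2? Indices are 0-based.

Step 1: u_0 = a_0 = (-2, -4, -4).
Step 2: u_1 = a_1 − (-1/9)·u_0 = (-20/9, 5/9, 5/9).

u_1 = (-20/9, 5/9, 5/9)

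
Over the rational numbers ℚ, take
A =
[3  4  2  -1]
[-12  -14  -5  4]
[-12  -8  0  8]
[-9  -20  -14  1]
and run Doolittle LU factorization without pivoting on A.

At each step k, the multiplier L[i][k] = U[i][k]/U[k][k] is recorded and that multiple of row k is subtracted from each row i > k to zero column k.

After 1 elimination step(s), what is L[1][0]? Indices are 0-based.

L[1][0] = -4

k=0: U[0][0]=3
  eliminate (1,0): mult=-4, new row 1: (0, 2, 3, 0); set L[1][0]=-4
  eliminate (2,0): mult=-4, new row 2: (0, 8, 8, 4); set L[2][0]=-4
  eliminate (3,0): mult=-3, new row 3: (0, -8, -8, -2); set L[3][0]=-3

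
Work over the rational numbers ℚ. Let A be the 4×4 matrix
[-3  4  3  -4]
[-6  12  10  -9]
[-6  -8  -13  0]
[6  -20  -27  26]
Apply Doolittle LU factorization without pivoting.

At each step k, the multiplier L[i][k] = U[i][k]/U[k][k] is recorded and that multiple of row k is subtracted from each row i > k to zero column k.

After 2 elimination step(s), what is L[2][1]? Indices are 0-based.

L[2][1] = -4

k=0: U[0][0]=-3
  eliminate (1,0): mult=2, new row 1: (0, 4, 4, -1); set L[1][0]=2
  eliminate (2,0): mult=2, new row 2: (0, -16, -19, 8); set L[2][0]=2
  eliminate (3,0): mult=-2, new row 3: (0, -12, -21, 18); set L[3][0]=-2
k=1: U[1][1]=4
  eliminate (2,1): mult=-4, new row 2: (0, 0, -3, 4); set L[2][1]=-4
  eliminate (3,1): mult=-3, new row 3: (0, 0, -9, 15); set L[3][1]=-3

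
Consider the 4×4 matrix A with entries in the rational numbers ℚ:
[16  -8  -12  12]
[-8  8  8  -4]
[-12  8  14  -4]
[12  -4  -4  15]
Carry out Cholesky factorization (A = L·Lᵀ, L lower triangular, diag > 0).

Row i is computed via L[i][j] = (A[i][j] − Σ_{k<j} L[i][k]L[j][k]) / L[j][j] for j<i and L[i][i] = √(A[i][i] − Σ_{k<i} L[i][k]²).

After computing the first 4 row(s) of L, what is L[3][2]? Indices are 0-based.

Step 1: L[0][0] = √(16) = 4.
  L[1][0] = (-8) / L[0][0] = -2.
Step 2: L[1][1] = √(4) = 2.
  L[2][0] = (-12) / L[0][0] = -3.
  L[2][1] = (2) / L[1][1] = 1.
Step 3: L[2][2] = √(4) = 2.
  L[3][0] = (12) / L[0][0] = 3.
  L[3][1] = (2) / L[1][1] = 1.
  L[3][2] = (4) / L[2][2] = 2.
Step 4: L[3][3] = √(1) = 1.

L[3][2] = 2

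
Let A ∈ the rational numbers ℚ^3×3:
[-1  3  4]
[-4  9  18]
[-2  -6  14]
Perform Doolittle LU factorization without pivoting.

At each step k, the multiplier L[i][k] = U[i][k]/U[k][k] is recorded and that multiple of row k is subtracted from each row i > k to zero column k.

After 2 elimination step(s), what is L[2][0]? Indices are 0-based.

k=0: U[0][0]=-1
  eliminate (1,0): mult=4, new row 1: (0, -3, 2); set L[1][0]=4
  eliminate (2,0): mult=2, new row 2: (0, -12, 6); set L[2][0]=2
k=1: U[1][1]=-3
  eliminate (2,1): mult=4, new row 2: (0, 0, -2); set L[2][1]=4

L[2][0] = 2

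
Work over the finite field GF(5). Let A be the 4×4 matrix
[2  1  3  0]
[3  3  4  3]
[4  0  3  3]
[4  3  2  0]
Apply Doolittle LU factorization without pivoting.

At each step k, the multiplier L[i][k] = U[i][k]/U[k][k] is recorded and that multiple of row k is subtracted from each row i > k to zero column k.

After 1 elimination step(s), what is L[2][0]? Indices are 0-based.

Step 1: pivot at (0,0) is 2.
  row1 ← row1 − (4)·row0  ⇒  L[1][0]=4, U row1=(0, 4, 2, 3)
  row2 ← row2 − (2)·row0  ⇒  L[2][0]=2, U row2=(0, 3, 2, 3)
  row3 ← row3 − (2)·row0  ⇒  L[3][0]=2, U row3=(0, 1, 1, 0)

L[2][0] = 2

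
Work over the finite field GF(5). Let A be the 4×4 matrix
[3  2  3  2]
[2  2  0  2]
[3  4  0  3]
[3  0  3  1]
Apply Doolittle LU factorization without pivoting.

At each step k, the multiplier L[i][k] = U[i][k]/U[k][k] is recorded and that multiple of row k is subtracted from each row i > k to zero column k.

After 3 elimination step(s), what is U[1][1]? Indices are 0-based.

U[1][1] = 4

k=0: U[0][0]=3
  eliminate (1,0): mult=4, new row 1: (0, 4, 3, 4); set L[1][0]=4
  eliminate (2,0): mult=1, new row 2: (0, 2, 2, 1); set L[2][0]=1
  eliminate (3,0): mult=1, new row 3: (0, 3, 0, 4); set L[3][0]=1
k=1: U[1][1]=4
  eliminate (2,1): mult=3, new row 2: (0, 0, 3, 4); set L[2][1]=3
  eliminate (3,1): mult=2, new row 3: (0, 0, 4, 1); set L[3][1]=2
k=2: U[2][2]=3
  eliminate (3,2): mult=3, new row 3: (0, 0, 0, 4); set L[3][2]=3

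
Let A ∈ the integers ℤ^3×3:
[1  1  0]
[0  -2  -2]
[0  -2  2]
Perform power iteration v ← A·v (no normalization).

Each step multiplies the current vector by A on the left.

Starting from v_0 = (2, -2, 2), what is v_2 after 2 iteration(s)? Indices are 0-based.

v_2 = (0, -16, 16)

v_0 = (2, -2, 2).
v_1 = A·v_0 = (0, 0, 8).
v_2 = A·v_1 = (0, -16, 16).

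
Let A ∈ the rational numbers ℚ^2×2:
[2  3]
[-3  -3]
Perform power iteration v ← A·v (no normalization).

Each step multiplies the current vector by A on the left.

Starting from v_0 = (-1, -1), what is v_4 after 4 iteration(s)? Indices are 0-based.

v_4 = (-31, 24)

v_0 = (-1, -1).
v_1 = A·v_0 = (-5, 6).
v_2 = A·v_1 = (8, -3).
v_3 = A·v_2 = (7, -15).
v_4 = A·v_3 = (-31, 24).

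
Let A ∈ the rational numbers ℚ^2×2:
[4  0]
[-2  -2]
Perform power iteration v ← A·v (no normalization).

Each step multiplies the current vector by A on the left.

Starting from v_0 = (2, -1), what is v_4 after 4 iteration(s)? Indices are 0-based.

v_0 = (2, -1).
v_1 = A·v_0 = (8, -2).
v_2 = A·v_1 = (32, -12).
v_3 = A·v_2 = (128, -40).
v_4 = A·v_3 = (512, -176).

v_4 = (512, -176)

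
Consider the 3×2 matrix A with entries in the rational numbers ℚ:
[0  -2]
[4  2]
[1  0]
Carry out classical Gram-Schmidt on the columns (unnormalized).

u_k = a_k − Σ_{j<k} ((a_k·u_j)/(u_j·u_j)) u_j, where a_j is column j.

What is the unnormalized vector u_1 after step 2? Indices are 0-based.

Step 1: u_0 = a_0 = (0, 4, 1).
Step 2: u_1 = a_1 − (8/17)·u_0 = (-2, 2/17, -8/17).

u_1 = (-2, 2/17, -8/17)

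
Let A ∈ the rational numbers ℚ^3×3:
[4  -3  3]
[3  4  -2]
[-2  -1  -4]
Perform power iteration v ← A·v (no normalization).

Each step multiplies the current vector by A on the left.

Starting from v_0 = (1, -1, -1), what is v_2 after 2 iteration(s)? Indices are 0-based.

v_2 = (22, 10, -21)

v_0 = (1, -1, -1).
v_1 = A·v_0 = (4, 1, 3).
v_2 = A·v_1 = (22, 10, -21).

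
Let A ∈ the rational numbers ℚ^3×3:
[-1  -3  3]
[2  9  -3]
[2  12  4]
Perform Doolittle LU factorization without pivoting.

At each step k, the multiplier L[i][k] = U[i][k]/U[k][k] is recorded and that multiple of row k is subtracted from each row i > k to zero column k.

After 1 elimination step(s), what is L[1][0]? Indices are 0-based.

L[1][0] = -2

[col 0] pivot -1
  R1 -= -2*R0 → (0, 3, 3)  (L[1][0] := -2)
  R2 -= -2*R0 → (0, 6, 10)  (L[2][0] := -2)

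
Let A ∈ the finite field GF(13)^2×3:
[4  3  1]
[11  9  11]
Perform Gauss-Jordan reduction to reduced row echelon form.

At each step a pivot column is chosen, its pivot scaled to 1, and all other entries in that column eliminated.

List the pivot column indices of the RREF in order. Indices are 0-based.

step 1: normalize row 0 (÷4) = (1, 4, 10)
  row 1: subtract 11×row0 = (0, 4, 5)
step 2: normalize row 1 (÷4) = (0, 1, 11)
  row 0: subtract 4×row1 = (1, 0, 5)

pivot columns: 0, 1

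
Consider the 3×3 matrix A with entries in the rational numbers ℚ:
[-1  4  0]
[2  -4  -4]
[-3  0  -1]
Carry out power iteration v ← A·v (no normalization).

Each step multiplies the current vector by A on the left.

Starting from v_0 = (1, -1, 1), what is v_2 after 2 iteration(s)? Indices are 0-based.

v_0 = (1, -1, 1).
v_1 = A·v_0 = (-5, 2, -4).
v_2 = A·v_1 = (13, -2, 19).

v_2 = (13, -2, 19)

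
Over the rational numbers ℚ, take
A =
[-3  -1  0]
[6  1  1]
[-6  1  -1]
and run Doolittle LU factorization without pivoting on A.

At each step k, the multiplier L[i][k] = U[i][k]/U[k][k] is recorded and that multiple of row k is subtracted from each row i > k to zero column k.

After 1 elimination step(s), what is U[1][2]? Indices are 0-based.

[col 0] pivot -3
  R1 -= -2*R0 → (0, -1, 1)  (L[1][0] := -2)
  R2 -= 2*R0 → (0, 3, -1)  (L[2][0] := 2)

U[1][2] = 1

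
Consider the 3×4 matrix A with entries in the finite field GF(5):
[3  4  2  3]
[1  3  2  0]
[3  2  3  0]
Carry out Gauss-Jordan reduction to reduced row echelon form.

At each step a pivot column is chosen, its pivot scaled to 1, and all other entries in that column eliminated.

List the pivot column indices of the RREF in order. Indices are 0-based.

pivot columns: 0, 1, 2

step 1: normalize row 0 (÷3) = (1, 3, 4, 1)
  row 1: subtract 1×row0 = (0, 0, 3, 4)
  row 2: subtract 3×row0 = (0, 3, 1, 2)
step 2: exchange rows 1,2
step 2: normalize row 1 (÷3) = (0, 1, 2, 4)
  row 0: subtract 3×row1 = (1, 0, 3, 4)
step 3: normalize row 2 (÷3) = (0, 0, 1, 3)
  row 0: subtract 3×row2 = (1, 0, 0, 0)
  row 1: subtract 2×row2 = (0, 1, 0, 3)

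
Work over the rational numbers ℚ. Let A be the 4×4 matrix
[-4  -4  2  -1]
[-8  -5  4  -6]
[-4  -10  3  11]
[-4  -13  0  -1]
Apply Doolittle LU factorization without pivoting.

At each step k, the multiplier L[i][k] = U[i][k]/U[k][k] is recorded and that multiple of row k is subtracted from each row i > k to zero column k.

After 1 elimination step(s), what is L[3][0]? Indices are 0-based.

L[3][0] = 1

[col 0] pivot -4
  R1 -= 2*R0 → (0, 3, 0, -4)  (L[1][0] := 2)
  R2 -= 1*R0 → (0, -6, 1, 12)  (L[2][0] := 1)
  R3 -= 1*R0 → (0, -9, -2, 0)  (L[3][0] := 1)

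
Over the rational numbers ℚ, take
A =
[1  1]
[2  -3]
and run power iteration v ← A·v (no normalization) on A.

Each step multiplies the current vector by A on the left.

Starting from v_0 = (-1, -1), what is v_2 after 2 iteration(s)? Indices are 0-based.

v_0 = (-1, -1).
v_1 = A·v_0 = (-2, 1).
v_2 = A·v_1 = (-1, -7).

v_2 = (-1, -7)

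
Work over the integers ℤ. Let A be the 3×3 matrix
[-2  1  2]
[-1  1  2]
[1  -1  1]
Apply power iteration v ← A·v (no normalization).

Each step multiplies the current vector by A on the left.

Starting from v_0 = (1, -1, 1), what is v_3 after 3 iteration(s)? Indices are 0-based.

v_0 = (1, -1, 1).
v_1 = A·v_0 = (-1, 0, 3).
v_2 = A·v_1 = (8, 7, 2).
v_3 = A·v_2 = (-5, 3, 3).

v_3 = (-5, 3, 3)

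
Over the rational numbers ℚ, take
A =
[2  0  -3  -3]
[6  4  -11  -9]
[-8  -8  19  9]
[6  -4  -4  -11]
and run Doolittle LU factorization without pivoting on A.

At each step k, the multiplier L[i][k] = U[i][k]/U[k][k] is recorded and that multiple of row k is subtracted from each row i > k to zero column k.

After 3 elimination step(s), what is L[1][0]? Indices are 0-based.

k=0: U[0][0]=2
  eliminate (1,0): mult=3, new row 1: (0, 4, -2, 0); set L[1][0]=3
  eliminate (2,0): mult=-4, new row 2: (0, -8, 7, -3); set L[2][0]=-4
  eliminate (3,0): mult=3, new row 3: (0, -4, 5, -2); set L[3][0]=3
k=1: U[1][1]=4
  eliminate (2,1): mult=-2, new row 2: (0, 0, 3, -3); set L[2][1]=-2
  eliminate (3,1): mult=-1, new row 3: (0, 0, 3, -2); set L[3][1]=-1
k=2: U[2][2]=3
  eliminate (3,2): mult=1, new row 3: (0, 0, 0, 1); set L[3][2]=1

L[1][0] = 3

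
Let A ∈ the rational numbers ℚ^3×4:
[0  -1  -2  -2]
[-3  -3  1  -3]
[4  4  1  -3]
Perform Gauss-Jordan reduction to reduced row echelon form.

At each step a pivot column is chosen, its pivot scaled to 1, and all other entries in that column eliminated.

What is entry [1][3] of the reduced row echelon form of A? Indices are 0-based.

step 1: exchange rows 0,1
step 1: normalize row 0 (÷-3) = (1, 1, -1/3, 1)
  row 2: subtract 4×row0 = (0, 0, 7/3, -7)
step 2: normalize row 1 (÷-1) = (0, 1, 2, 2)
  row 0: subtract 1×row1 = (1, 0, -7/3, -1)
step 3: normalize row 2 (÷7/3) = (0, 0, 1, -3)
  row 0: subtract -7/3×row2 = (1, 0, 0, -8)
  row 1: subtract 2×row2 = (0, 1, 0, 8)

M[1][3] = 8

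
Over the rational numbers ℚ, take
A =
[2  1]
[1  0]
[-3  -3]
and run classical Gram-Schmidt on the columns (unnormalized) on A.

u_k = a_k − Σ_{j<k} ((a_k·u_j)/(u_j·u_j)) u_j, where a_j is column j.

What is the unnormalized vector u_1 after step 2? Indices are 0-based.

u_1 = (-4/7, -11/14, -9/14)

Step 1: u_0 = a_0 = (2, 1, -3).
Step 2: u_1 = a_1 − (11/14)·u_0 = (-4/7, -11/14, -9/14).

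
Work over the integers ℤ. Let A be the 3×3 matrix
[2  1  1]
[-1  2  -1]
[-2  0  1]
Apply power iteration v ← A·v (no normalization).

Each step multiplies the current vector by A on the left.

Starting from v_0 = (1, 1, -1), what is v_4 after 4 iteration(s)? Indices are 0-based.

v_4 = (9, 37, -21)

v_0 = (1, 1, -1).
v_1 = A·v_0 = (2, 2, -3).
v_2 = A·v_1 = (3, 5, -7).
v_3 = A·v_2 = (4, 14, -13).
v_4 = A·v_3 = (9, 37, -21).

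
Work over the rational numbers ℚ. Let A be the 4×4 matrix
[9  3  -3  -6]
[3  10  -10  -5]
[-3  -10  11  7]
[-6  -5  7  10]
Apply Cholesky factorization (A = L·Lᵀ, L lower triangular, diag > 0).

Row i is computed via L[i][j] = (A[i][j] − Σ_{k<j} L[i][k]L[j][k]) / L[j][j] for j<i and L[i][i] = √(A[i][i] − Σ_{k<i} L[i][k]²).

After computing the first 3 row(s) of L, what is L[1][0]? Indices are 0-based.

Step 1: L[0][0] = √(9) = 3.
  L[1][0] = (3) / L[0][0] = 1.
Step 2: L[1][1] = √(9) = 3.
  L[2][0] = (-3) / L[0][0] = -1.
  L[2][1] = (-9) / L[1][1] = -3.
Step 3: L[2][2] = √(1) = 1.

L[1][0] = 1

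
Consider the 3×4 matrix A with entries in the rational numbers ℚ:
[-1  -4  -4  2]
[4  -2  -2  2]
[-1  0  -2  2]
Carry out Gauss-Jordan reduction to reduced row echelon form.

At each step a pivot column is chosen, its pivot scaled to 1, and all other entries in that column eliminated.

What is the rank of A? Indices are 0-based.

[1] R0 /= -1  ⇒  (1, 4, 4, -2)
     R1 -= 4·R0  ⇒  (0, -18, -18, 10)
     R2 -= -1·R0  ⇒  (0, 4, 2, 0)
[2] R1 /= -18  ⇒  (0, 1, 1, -5/9)
     R0 -= 4·R1  ⇒  (1, 0, 0, 2/9)
     R2 -= 4·R1  ⇒  (0, 0, -2, 20/9)
[3] R2 /= -2  ⇒  (0, 0, 1, -10/9)
     R1 -= 1·R2  ⇒  (0, 1, 0, 5/9)

rank = 3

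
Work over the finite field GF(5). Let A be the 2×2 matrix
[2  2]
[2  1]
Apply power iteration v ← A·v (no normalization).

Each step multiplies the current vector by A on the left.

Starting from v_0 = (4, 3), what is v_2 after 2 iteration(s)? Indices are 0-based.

v_2 = (0, 4)

v_0 = (4, 3).
v_1 = A·v_0 = (4, 1).
v_2 = A·v_1 = (0, 4).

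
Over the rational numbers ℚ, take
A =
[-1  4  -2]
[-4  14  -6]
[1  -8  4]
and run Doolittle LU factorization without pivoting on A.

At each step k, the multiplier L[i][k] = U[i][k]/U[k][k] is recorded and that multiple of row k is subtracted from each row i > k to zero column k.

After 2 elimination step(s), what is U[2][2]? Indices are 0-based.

k=0: U[0][0]=-1
  eliminate (1,0): mult=4, new row 1: (0, -2, 2); set L[1][0]=4
  eliminate (2,0): mult=-1, new row 2: (0, -4, 2); set L[2][0]=-1
k=1: U[1][1]=-2
  eliminate (2,1): mult=2, new row 2: (0, 0, -2); set L[2][1]=2

U[2][2] = -2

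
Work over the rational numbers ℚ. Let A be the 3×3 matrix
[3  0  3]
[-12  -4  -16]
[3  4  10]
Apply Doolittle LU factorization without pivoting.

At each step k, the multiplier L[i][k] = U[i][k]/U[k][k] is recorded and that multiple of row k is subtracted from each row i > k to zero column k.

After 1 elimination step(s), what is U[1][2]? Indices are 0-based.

[col 0] pivot 3
  R1 -= -4*R0 → (0, -4, -4)  (L[1][0] := -4)
  R2 -= 1*R0 → (0, 4, 7)  (L[2][0] := 1)

U[1][2] = -4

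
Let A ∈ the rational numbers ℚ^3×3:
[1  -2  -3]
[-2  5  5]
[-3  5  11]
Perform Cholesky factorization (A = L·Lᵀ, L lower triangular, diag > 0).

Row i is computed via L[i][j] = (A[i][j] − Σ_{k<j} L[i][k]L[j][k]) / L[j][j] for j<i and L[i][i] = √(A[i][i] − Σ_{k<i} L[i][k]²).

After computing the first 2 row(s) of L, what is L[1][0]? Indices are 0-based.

L[1][0] = -2

Step 1: L[0][0] = √(1) = 1.
  L[1][0] = (-2) / L[0][0] = -2.
Step 2: L[1][1] = √(1) = 1.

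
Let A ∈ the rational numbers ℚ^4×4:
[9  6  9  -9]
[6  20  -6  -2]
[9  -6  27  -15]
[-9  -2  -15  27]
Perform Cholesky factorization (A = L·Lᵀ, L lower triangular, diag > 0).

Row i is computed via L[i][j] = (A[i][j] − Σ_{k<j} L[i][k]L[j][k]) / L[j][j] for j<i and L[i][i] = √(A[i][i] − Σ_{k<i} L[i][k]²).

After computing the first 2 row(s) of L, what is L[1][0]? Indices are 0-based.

Step 1: L[0][0] = √(9) = 3.
  L[1][0] = (6) / L[0][0] = 2.
Step 2: L[1][1] = √(16) = 4.

L[1][0] = 2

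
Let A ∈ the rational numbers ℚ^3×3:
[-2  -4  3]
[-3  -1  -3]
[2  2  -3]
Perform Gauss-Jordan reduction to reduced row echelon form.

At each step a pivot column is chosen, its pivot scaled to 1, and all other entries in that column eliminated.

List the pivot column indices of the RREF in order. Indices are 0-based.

pivot columns: 0, 1, 2

[1] R0 /= -2  ⇒  (1, 2, -3/2)
     R1 -= -3·R0  ⇒  (0, 5, -15/2)
     R2 -= 2·R0  ⇒  (0, -2, 0)
[2] R1 /= 5  ⇒  (0, 1, -3/2)
     R0 -= 2·R1  ⇒  (1, 0, 3/2)
     R2 -= -2·R1  ⇒  (0, 0, -3)
[3] R2 /= -3  ⇒  (0, 0, 1)
     R0 -= 3/2·R2  ⇒  (1, 0, 0)
     R1 -= -3/2·R2  ⇒  (0, 1, 0)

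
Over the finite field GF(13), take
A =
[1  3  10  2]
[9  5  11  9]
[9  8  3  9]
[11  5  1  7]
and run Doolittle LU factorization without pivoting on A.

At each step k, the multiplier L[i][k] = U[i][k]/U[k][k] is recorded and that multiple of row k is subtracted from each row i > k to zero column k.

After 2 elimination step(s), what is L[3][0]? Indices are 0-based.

L[3][0] = 11

Step 1: pivot at (0,0) is 1.
  row1 ← row1 − (9)·row0  ⇒  L[1][0]=9, U row1=(0, 4, 12, 4)
  row2 ← row2 − (9)·row0  ⇒  L[2][0]=9, U row2=(0, 7, 4, 4)
  row3 ← row3 − (11)·row0  ⇒  L[3][0]=11, U row3=(0, 11, 8, 11)
Step 2: pivot at (1,1) is 4.
  row2 ← row2 − (5)·row1  ⇒  L[2][1]=5, U row2=(0, 0, 9, 10)
  row3 ← row3 − (6)·row1  ⇒  L[3][1]=6, U row3=(0, 0, 1, 0)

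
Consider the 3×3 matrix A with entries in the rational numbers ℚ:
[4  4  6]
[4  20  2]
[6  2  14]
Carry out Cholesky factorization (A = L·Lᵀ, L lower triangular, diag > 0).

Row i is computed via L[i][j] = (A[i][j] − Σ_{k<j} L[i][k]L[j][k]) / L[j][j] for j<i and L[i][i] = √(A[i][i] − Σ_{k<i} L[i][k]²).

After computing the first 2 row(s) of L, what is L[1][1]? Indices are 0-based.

L[1][1] = 4

Step 1: L[0][0] = √(4) = 2.
  L[1][0] = (4) / L[0][0] = 2.
Step 2: L[1][1] = √(16) = 4.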